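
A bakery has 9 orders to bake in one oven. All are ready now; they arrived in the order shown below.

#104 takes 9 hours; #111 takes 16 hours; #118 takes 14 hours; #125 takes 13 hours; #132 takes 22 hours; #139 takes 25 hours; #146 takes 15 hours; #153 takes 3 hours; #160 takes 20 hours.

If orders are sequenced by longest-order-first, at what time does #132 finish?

47

LPT (decreasing processing time): #139 #132 #160 #111 #146 #118 #125 #104 #153.
#139: 0→25
#132: 25→47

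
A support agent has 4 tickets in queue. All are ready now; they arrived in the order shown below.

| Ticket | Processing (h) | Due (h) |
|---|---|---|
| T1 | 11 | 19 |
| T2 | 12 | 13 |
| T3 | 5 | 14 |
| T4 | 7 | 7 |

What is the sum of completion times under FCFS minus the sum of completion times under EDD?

FIFO (arrival order): T1 T2 T3 T4.
T1: 0→11
T2: 11→23
T3: 23→28
T4: 28→35
Sum = 11+23+28+35 = 97.
EDD (increasing due date): T4 T2 T3 T1.
T4: 0→7
T2: 7→19
T3: 19→24
T1: 24→35
Sum = 7+19+24+35 = 85.
Difference = 97 − 85 = 12.

12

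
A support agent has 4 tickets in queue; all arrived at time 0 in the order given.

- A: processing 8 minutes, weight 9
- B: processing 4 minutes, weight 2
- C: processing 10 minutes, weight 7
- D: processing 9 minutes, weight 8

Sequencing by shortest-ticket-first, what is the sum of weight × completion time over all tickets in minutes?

SPT (increasing processing time): B A D C.
B: finishes 4, weight 2, w·C = 8
A: finishes 12, weight 9, w·C = 108
D: finishes 21, weight 8, w·C = 168
C: finishes 31, weight 7, w·C = 217
Sum = 8+108+168+217 = 501.

501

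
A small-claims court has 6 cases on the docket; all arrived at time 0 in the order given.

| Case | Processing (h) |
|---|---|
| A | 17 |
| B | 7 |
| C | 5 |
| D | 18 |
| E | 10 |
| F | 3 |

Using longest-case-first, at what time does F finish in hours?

60

LPT (decreasing processing time): D A E B C F.
D: 0→18
A: 18→35
E: 35→45
B: 45→52
C: 52→57
F: 57→60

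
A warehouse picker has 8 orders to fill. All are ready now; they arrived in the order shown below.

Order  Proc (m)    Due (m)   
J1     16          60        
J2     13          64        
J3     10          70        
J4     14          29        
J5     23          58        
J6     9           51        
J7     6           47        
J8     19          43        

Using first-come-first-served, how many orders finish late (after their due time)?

5

FIFO (arrival order): J1 J2 J3 J4 J5 J6 J7 J8.
J1: 0→16, due 60, tardiness 0
J2: 16→29, due 64, tardiness 0
J3: 29→39, due 70, tardiness 0
J4: 39→53, due 29, tardiness 24
J5: 53→76, due 58, tardiness 18
J6: 76→85, due 51, tardiness 34
J7: 85→91, due 47, tardiness 44
J8: 91→110, due 43, tardiness 67
Late orders: 5.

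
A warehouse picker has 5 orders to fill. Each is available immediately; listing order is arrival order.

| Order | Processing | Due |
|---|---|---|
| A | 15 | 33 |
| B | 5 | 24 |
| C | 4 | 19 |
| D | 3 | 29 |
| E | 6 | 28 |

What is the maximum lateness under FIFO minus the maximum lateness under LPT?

FIFO (arrival order): A B C D E.
A: 0→15, due 33, lateness -18
B: 15→20, due 24, lateness -4
C: 20→24, due 19, lateness 5
D: 24→27, due 29, lateness -2
E: 27→33, due 28, lateness 5
Maximum = 5.
LPT (decreasing processing time): A E B C D.
A: 0→15, due 33, lateness -18
E: 15→21, due 28, lateness -7
B: 21→26, due 24, lateness 2
C: 26→30, due 19, lateness 11
D: 30→33, due 29, lateness 4
Maximum = 11.
Difference = 5 − 11 = -6.

-6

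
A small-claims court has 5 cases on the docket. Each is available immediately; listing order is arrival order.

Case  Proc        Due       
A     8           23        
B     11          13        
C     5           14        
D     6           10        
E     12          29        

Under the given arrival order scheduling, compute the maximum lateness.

FIFO (arrival order): A B C D E.
A: 0→8, due 23, lateness -15
B: 8→19, due 13, lateness 6
C: 19→24, due 14, lateness 10
D: 24→30, due 10, lateness 20
E: 30→42, due 29, lateness 13
Maximum = 20.

20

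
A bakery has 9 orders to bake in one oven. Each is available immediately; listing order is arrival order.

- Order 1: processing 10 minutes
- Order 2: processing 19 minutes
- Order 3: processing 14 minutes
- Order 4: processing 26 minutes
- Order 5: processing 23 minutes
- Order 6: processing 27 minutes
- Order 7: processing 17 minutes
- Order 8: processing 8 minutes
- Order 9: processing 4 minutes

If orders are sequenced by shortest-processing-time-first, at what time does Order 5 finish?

SPT (increasing processing time): Order 9 Order 8 Order 1 Order 3 Order 7 Order 2 Order 5 Order 4 Order 6.
Order 9: 0→4
Order 8: 4→12
Order 1: 12→22
Order 3: 22→36
Order 7: 36→53
Order 2: 53→72
Order 5: 72→95

95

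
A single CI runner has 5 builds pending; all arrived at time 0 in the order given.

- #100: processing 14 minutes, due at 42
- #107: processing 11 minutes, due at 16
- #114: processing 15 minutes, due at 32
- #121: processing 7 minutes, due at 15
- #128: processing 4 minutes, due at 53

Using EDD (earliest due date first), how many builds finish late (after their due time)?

3

EDD (increasing due date): #121 #107 #114 #100 #128.
#121: 0→7, due 15, tardiness 0
#107: 7→18, due 16, tardiness 2
#114: 18→33, due 32, tardiness 1
#100: 33→47, due 42, tardiness 5
#128: 47→51, due 53, tardiness 0
Late builds: 3.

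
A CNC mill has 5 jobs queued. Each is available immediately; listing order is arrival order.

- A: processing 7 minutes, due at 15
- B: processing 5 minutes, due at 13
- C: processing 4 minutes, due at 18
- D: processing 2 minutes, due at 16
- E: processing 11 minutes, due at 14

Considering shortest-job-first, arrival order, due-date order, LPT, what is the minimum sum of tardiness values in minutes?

17

SPT (increasing processing time): D C B A E.
D: 0→2, due 16, tardiness 0
C: 2→6, due 18, tardiness 0
B: 6→11, due 13, tardiness 0
A: 11→18, due 15, tardiness 3
E: 18→29, due 14, tardiness 15
Sum = 0+0+0+3+15 = 18.
FIFO (arrival order): A B C D E.
A: 0→7, due 15, tardiness 0
B: 7→12, due 13, tardiness 0
C: 12→16, due 18, tardiness 0
D: 16→18, due 16, tardiness 2
E: 18→29, due 14, tardiness 15
Sum = 0+0+0+2+15 = 17.
EDD (increasing due date): B E A D C.
B: 0→5, due 13, tardiness 0
E: 5→16, due 14, tardiness 2
A: 16→23, due 15, tardiness 8
D: 23→25, due 16, tardiness 9
C: 25→29, due 18, tardiness 11
Sum = 0+2+8+9+11 = 30.
LPT (decreasing processing time): E A B C D.
E: 0→11, due 14, tardiness 0
A: 11→18, due 15, tardiness 3
B: 18→23, due 13, tardiness 10
C: 23→27, due 18, tardiness 9
D: 27→29, due 16, tardiness 13
Sum = 0+3+10+9+13 = 35.
SPT 18, FIFO 17, EDD 30, LPT 35 → minimum 17.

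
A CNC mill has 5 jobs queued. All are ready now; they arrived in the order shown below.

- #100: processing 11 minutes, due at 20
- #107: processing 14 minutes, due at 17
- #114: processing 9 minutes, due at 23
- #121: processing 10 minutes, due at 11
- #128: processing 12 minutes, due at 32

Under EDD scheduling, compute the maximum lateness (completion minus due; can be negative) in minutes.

24

EDD (increasing due date): #121 #107 #100 #114 #128.
#121: 0→10, due 11, lateness -1
#107: 10→24, due 17, lateness 7
#100: 24→35, due 20, lateness 15
#114: 35→44, due 23, lateness 21
#128: 44→56, due 32, lateness 24
Maximum = 24.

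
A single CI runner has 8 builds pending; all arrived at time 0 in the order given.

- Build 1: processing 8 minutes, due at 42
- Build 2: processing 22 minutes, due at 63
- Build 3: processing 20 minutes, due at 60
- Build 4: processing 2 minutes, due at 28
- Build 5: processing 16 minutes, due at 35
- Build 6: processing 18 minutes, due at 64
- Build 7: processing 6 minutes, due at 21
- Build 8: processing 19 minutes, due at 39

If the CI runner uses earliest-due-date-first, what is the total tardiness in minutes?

EDD (increasing due date): Build 7 Build 4 Build 5 Build 8 Build 1 Build 3 Build 2 Build 6.
Build 7: 0→6, due 21, tardiness 0
Build 4: 6→8, due 28, tardiness 0
Build 5: 8→24, due 35, tardiness 0
Build 8: 24→43, due 39, tardiness 4
Build 1: 43→51, due 42, tardiness 9
Build 3: 51→71, due 60, tardiness 11
Build 2: 71→93, due 63, tardiness 30
Build 6: 93→111, due 64, tardiness 47
Sum = 0+0+0+4+9+11+30+47 = 101.

101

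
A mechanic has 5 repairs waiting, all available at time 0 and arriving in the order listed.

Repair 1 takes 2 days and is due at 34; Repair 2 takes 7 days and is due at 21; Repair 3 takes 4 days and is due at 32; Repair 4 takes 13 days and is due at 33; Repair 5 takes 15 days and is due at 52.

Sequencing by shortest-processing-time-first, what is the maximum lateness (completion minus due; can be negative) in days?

SPT (increasing processing time): Repair 1 Repair 3 Repair 2 Repair 4 Repair 5.
Repair 1: 0→2, due 34, lateness -32
Repair 3: 2→6, due 32, lateness -26
Repair 2: 6→13, due 21, lateness -8
Repair 4: 13→26, due 33, lateness -7
Repair 5: 26→41, due 52, lateness -11
Maximum = -7.

-7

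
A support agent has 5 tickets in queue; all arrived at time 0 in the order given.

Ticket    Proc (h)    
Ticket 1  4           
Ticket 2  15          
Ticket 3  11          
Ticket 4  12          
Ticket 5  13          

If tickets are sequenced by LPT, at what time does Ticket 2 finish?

LPT (decreasing processing time): Ticket 2 Ticket 5 Ticket 4 Ticket 3 Ticket 1.
Ticket 2: 0→15

15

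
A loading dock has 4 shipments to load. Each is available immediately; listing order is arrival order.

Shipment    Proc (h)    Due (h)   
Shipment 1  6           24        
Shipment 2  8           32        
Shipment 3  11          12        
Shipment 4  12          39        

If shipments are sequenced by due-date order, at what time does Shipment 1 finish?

17

EDD (increasing due date): Shipment 3 Shipment 1 Shipment 2 Shipment 4.
Shipment 3: 0→11
Shipment 1: 11→17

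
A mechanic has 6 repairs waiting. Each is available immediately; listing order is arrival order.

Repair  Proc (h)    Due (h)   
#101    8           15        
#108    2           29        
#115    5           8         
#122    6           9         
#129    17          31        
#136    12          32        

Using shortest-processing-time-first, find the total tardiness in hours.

30

SPT (increasing processing time): #108 #115 #122 #101 #136 #129.
#108: 0→2, due 29, tardiness 0
#115: 2→7, due 8, tardiness 0
#122: 7→13, due 9, tardiness 4
#101: 13→21, due 15, tardiness 6
#136: 21→33, due 32, tardiness 1
#129: 33→50, due 31, tardiness 19
Sum = 0+0+4+6+1+19 = 30.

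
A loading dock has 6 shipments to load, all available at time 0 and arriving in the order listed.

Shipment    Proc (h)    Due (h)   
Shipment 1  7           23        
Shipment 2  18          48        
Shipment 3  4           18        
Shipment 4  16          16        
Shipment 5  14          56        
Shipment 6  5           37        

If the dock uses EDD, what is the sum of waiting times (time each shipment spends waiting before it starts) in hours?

145

EDD (increasing due date): Shipment 4 Shipment 3 Shipment 1 Shipment 6 Shipment 2 Shipment 5.
Shipment 4: waits 0, runs 0→16
Shipment 3: waits 16, runs 16→20
Shipment 1: waits 20, runs 20→27
Shipment 6: waits 27, runs 27→32
Shipment 2: waits 32, runs 32→50
Shipment 5: waits 50, runs 50→64
Sum = 0+16+20+27+32+50 = 145.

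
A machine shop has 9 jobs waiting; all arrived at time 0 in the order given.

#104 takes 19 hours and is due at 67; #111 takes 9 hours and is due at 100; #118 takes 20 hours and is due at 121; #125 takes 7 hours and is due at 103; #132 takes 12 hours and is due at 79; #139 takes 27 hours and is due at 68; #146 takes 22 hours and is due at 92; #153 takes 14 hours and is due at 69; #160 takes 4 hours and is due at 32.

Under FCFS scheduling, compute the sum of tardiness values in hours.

FIFO (arrival order): #104 #111 #118 #125 #132 #139 #146 #153 #160.
#104: 0→19, due 67, tardiness 0
#111: 19→28, due 100, tardiness 0
#118: 28→48, due 121, tardiness 0
#125: 48→55, due 103, tardiness 0
#132: 55→67, due 79, tardiness 0
#139: 67→94, due 68, tardiness 26
#146: 94→116, due 92, tardiness 24
#153: 116→130, due 69, tardiness 61
#160: 130→134, due 32, tardiness 102
Sum = 0+0+0+0+0+26+24+61+102 = 213.

213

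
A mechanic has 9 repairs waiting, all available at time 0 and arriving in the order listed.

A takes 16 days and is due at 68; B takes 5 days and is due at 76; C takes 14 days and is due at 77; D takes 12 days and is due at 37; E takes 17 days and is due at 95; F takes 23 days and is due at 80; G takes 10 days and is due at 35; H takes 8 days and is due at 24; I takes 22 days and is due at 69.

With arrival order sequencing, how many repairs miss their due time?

5

FIFO (arrival order): A B C D E F G H I.
A: 0→16, due 68, tardiness 0
B: 16→21, due 76, tardiness 0
C: 21→35, due 77, tardiness 0
D: 35→47, due 37, tardiness 10
E: 47→64, due 95, tardiness 0
F: 64→87, due 80, tardiness 7
G: 87→97, due 35, tardiness 62
H: 97→105, due 24, tardiness 81
I: 105→127, due 69, tardiness 58
Late repairs: 5.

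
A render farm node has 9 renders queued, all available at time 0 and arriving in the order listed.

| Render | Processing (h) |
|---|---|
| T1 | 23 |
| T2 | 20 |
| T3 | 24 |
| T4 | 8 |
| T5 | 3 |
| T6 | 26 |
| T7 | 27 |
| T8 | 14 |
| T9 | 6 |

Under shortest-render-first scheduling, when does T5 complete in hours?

3

SPT (increasing processing time): T5 T9 T4 T8 T2 T1 T3 T6 T7.
T5: 0→3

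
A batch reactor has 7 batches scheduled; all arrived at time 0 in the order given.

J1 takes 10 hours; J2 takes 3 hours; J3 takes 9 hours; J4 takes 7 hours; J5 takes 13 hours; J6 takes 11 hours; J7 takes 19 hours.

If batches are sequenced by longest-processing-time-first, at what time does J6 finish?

LPT (decreasing processing time): J7 J5 J6 J1 J3 J4 J2.
J7: 0→19
J5: 19→32
J6: 32→43

43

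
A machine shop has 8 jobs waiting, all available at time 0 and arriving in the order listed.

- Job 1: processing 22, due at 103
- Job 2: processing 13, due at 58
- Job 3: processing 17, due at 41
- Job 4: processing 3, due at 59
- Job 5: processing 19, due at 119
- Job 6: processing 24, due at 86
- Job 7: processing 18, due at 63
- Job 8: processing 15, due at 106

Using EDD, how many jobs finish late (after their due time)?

EDD (increasing due date): Job 3 Job 2 Job 4 Job 7 Job 6 Job 1 Job 8 Job 5.
Job 3: 0→17, due 41, tardiness 0
Job 2: 17→30, due 58, tardiness 0
Job 4: 30→33, due 59, tardiness 0
Job 7: 33→51, due 63, tardiness 0
Job 6: 51→75, due 86, tardiness 0
Job 1: 75→97, due 103, tardiness 0
Job 8: 97→112, due 106, tardiness 6
Job 5: 112→131, due 119, tardiness 12
Late jobs: 2.

2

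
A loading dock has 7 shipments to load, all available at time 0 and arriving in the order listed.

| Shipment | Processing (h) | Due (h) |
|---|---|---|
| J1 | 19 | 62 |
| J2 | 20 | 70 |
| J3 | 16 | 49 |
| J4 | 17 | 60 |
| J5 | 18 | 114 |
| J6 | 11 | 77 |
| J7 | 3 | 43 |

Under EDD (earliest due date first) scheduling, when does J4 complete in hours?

EDD (increasing due date): J7 J3 J4 J1 J2 J6 J5.
J7: 0→3
J3: 3→19
J4: 19→36

36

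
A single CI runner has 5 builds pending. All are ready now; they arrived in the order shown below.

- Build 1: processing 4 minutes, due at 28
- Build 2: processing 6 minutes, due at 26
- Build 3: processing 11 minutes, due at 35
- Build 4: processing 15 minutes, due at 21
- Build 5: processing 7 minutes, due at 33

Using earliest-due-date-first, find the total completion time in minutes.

EDD (increasing due date): Build 4 Build 2 Build 1 Build 5 Build 3.
Build 4: 0→15
Build 2: 15→21
Build 1: 21→25
Build 5: 25→32
Build 3: 32→43
Sum = 15+21+25+32+43 = 136.

136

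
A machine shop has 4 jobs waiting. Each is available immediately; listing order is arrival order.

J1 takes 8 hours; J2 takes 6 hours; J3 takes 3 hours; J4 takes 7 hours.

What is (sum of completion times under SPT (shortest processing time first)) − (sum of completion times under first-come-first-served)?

SPT (increasing processing time): J3 J2 J4 J1.
J3: 0→3
J2: 3→9
J4: 9→16
J1: 16→24
Sum = 3+9+16+24 = 52.
FIFO (arrival order): J1 J2 J3 J4.
J1: 0→8
J2: 8→14
J3: 14→17
J4: 17→24
Sum = 8+14+17+24 = 63.
Difference = 52 − 63 = -11.

-11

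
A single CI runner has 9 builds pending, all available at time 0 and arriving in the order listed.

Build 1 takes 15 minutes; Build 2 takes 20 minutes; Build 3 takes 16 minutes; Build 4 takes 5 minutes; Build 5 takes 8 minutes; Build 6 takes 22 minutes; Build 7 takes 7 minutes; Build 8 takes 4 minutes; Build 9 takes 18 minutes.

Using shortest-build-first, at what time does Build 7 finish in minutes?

SPT (increasing processing time): Build 8 Build 4 Build 7 Build 5 Build 1 Build 3 Build 9 Build 2 Build 6.
Build 8: 0→4
Build 4: 4→9
Build 7: 9→16

16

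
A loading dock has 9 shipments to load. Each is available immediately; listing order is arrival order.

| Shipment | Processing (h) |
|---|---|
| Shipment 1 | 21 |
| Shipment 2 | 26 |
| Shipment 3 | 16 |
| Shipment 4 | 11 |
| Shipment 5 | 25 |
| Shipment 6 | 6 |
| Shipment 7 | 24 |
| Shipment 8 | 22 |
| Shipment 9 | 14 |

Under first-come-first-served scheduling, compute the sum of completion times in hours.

FIFO (arrival order): Shipment 1 Shipment 2 Shipment 3 Shipment 4 Shipment 5 Shipment 6 Shipment 7 Shipment 8 Shipment 9.
Shipment 1: 0→21
Shipment 2: 21→47
Shipment 3: 47→63
Shipment 4: 63→74
Shipment 5: 74→99
Shipment 6: 99→105
Shipment 7: 105→129
Shipment 8: 129→151
Shipment 9: 151→165
Sum = 21+47+63+74+99+105+129+151+165 = 854.

854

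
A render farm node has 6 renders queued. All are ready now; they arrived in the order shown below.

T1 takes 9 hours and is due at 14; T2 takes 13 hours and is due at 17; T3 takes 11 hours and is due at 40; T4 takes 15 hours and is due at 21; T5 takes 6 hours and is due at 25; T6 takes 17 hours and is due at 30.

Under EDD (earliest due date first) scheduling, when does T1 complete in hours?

EDD (increasing due date): T1 T2 T4 T5 T6 T3.
T1: 0→9

9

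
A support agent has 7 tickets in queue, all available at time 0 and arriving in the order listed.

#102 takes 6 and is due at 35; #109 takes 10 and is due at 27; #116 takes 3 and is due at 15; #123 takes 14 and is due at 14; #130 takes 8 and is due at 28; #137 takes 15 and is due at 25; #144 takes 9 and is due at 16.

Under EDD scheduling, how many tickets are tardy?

6

EDD (increasing due date): #123 #116 #144 #137 #109 #130 #102.
#123: 0→14, due 14, tardiness 0
#116: 14→17, due 15, tardiness 2
#144: 17→26, due 16, tardiness 10
#137: 26→41, due 25, tardiness 16
#109: 41→51, due 27, tardiness 24
#130: 51→59, due 28, tardiness 31
#102: 59→65, due 35, tardiness 30
Late tickets: 6.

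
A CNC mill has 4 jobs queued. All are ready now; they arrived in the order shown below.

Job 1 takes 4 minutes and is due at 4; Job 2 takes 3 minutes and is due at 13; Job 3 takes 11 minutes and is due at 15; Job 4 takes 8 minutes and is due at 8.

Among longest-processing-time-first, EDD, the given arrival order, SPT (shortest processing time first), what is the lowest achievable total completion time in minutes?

51

LPT (decreasing processing time): Job 3 Job 4 Job 1 Job 2.
Job 3: 0→11
Job 4: 11→19
Job 1: 19→23
Job 2: 23→26
Sum = 11+19+23+26 = 79.
EDD (increasing due date): Job 1 Job 4 Job 2 Job 3.
Job 1: 0→4
Job 4: 4→12
Job 2: 12→15
Job 3: 15→26
Sum = 4+12+15+26 = 57.
FIFO (arrival order): Job 1 Job 2 Job 3 Job 4.
Job 1: 0→4
Job 2: 4→7
Job 3: 7→18
Job 4: 18→26
Sum = 4+7+18+26 = 55.
SPT (increasing processing time): Job 2 Job 1 Job 4 Job 3.
Job 2: 0→3
Job 1: 3→7
Job 4: 7→15
Job 3: 15→26
Sum = 3+7+15+26 = 51.
LPT 79, EDD 57, FIFO 55, SPT 51 → minimum 51.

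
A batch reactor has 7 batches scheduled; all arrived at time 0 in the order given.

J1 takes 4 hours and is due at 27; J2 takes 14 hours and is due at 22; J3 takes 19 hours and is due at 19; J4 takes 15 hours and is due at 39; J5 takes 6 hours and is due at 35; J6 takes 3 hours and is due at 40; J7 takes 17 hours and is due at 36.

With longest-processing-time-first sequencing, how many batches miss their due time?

LPT (decreasing processing time): J3 J7 J4 J2 J5 J1 J6.
J3: 0→19, due 19, tardiness 0
J7: 19→36, due 36, tardiness 0
J4: 36→51, due 39, tardiness 12
J2: 51→65, due 22, tardiness 43
J5: 65→71, due 35, tardiness 36
J1: 71→75, due 27, tardiness 48
J6: 75→78, due 40, tardiness 38
Late batches: 5.

5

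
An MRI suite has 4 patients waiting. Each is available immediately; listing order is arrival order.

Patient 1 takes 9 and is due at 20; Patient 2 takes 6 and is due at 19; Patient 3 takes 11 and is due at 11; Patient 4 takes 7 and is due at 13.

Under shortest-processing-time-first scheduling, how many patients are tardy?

SPT (increasing processing time): Patient 2 Patient 4 Patient 1 Patient 3.
Patient 2: 0→6, due 19, tardiness 0
Patient 4: 6→13, due 13, tardiness 0
Patient 1: 13→22, due 20, tardiness 2
Patient 3: 22→33, due 11, tardiness 22
Late patients: 2.

2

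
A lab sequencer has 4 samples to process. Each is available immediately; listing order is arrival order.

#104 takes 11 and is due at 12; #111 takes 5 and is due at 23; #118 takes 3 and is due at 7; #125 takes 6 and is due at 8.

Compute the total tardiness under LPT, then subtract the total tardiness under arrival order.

LPT (decreasing processing time): #104 #125 #111 #118.
#104: 0→11, due 12, tardiness 0
#125: 11→17, due 8, tardiness 9
#111: 17→22, due 23, tardiness 0
#118: 22→25, due 7, tardiness 18
Sum = 0+9+0+18 = 27.
FIFO (arrival order): #104 #111 #118 #125.
#104: 0→11, due 12, tardiness 0
#111: 11→16, due 23, tardiness 0
#118: 16→19, due 7, tardiness 12
#125: 19→25, due 8, tardiness 17
Sum = 0+0+12+17 = 29.
Difference = 27 − 29 = -2.

-2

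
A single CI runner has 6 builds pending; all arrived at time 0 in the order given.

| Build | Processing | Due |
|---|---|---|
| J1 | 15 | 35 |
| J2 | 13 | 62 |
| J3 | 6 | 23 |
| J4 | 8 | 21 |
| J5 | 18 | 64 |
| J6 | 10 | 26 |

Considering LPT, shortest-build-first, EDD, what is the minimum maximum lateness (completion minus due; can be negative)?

LPT (decreasing processing time): J5 J1 J2 J6 J4 J3.
J5: 0→18, due 64, lateness -46
J1: 18→33, due 35, lateness -2
J2: 33→46, due 62, lateness -16
J6: 46→56, due 26, lateness 30
J4: 56→64, due 21, lateness 43
J3: 64→70, due 23, lateness 47
Maximum = 47.
SPT (increasing processing time): J3 J4 J6 J2 J1 J5.
J3: 0→6, due 23, lateness -17
J4: 6→14, due 21, lateness -7
J6: 14→24, due 26, lateness -2
J2: 24→37, due 62, lateness -25
J1: 37→52, due 35, lateness 17
J5: 52→70, due 64, lateness 6
Maximum = 17.
EDD (increasing due date): J4 J3 J6 J1 J2 J5.
J4: 0→8, due 21, lateness -13
J3: 8→14, due 23, lateness -9
J6: 14→24, due 26, lateness -2
J1: 24→39, due 35, lateness 4
J2: 39→52, due 62, lateness -10
J5: 52→70, due 64, lateness 6
Maximum = 6.
LPT 47, SPT 17, EDD 6 → minimum 6.

6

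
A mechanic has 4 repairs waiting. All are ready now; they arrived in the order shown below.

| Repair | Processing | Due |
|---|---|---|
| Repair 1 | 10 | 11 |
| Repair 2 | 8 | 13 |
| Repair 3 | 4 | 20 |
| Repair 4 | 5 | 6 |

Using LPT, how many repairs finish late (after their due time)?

3

LPT (decreasing processing time): Repair 1 Repair 2 Repair 4 Repair 3.
Repair 1: 0→10, due 11, tardiness 0
Repair 2: 10→18, due 13, tardiness 5
Repair 4: 18→23, due 6, tardiness 17
Repair 3: 23→27, due 20, tardiness 7
Late repairs: 3.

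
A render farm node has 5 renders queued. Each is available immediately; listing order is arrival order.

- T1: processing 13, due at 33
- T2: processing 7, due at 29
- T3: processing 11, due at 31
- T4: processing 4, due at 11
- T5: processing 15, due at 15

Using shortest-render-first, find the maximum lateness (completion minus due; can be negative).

SPT (increasing processing time): T4 T2 T3 T1 T5.
T4: 0→4, due 11, lateness -7
T2: 4→11, due 29, lateness -18
T3: 11→22, due 31, lateness -9
T1: 22→35, due 33, lateness 2
T5: 35→50, due 15, lateness 35
Maximum = 35.

35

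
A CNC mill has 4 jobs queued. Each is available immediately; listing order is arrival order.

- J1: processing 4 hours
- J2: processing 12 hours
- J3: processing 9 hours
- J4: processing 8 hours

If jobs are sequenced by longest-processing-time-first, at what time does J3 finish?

LPT (decreasing processing time): J2 J3 J4 J1.
J2: 0→12
J3: 12→21

21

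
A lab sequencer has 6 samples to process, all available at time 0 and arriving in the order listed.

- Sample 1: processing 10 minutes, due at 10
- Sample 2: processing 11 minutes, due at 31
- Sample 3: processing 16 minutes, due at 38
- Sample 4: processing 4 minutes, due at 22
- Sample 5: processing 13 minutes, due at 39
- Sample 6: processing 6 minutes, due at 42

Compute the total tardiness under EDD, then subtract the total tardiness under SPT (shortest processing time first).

EDD (increasing due date): Sample 1 Sample 4 Sample 2 Sample 3 Sample 5 Sample 6.
Sample 1: 0→10, due 10, tardiness 0
Sample 4: 10→14, due 22, tardiness 0
Sample 2: 14→25, due 31, tardiness 0
Sample 3: 25→41, due 38, tardiness 3
Sample 5: 41→54, due 39, tardiness 15
Sample 6: 54→60, due 42, tardiness 18
Sum = 0+0+0+3+15+18 = 36.
SPT (increasing processing time): Sample 4 Sample 6 Sample 1 Sample 2 Sample 5 Sample 3.
Sample 4: 0→4, due 22, tardiness 0
Sample 6: 4→10, due 42, tardiness 0
Sample 1: 10→20, due 10, tardiness 10
Sample 2: 20→31, due 31, tardiness 0
Sample 5: 31→44, due 39, tardiness 5
Sample 3: 44→60, due 38, tardiness 22
Sum = 0+0+10+0+5+22 = 37.
Difference = 36 − 37 = -1.

-1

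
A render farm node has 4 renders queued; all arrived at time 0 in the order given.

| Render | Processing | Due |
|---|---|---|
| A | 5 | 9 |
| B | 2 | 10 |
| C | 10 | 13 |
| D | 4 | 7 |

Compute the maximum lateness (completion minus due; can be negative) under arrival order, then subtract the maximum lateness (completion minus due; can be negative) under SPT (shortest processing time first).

6

FIFO (arrival order): A B C D.
A: 0→5, due 9, lateness -4
B: 5→7, due 10, lateness -3
C: 7→17, due 13, lateness 4
D: 17→21, due 7, lateness 14
Maximum = 14.
SPT (increasing processing time): B D A C.
B: 0→2, due 10, lateness -8
D: 2→6, due 7, lateness -1
A: 6→11, due 9, lateness 2
C: 11→21, due 13, lateness 8
Maximum = 8.
Difference = 14 − 8 = 6.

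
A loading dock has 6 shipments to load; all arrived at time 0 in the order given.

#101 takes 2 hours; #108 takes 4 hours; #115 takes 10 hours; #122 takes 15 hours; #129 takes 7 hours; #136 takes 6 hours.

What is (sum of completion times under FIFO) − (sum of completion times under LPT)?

FIFO (arrival order): #101 #108 #115 #122 #129 #136.
#101: 0→2
#108: 2→6
#115: 6→16
#122: 16→31
#129: 31→38
#136: 38→44
Sum = 2+6+16+31+38+44 = 137.
LPT (decreasing processing time): #122 #115 #129 #136 #108 #101.
#122: 0→15
#115: 15→25
#129: 25→32
#136: 32→38
#108: 38→42
#101: 42→44
Sum = 15+25+32+38+42+44 = 196.
Difference = 137 − 196 = -59.

-59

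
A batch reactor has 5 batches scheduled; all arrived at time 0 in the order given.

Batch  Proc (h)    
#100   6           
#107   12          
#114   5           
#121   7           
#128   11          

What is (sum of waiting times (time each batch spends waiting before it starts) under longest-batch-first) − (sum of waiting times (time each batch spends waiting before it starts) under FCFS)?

LPT (decreasing processing time): #107 #128 #121 #100 #114.
#107: waits 0, runs 0→12
#128: waits 12, runs 12→23
#121: waits 23, runs 23→30
#100: waits 30, runs 30→36
#114: waits 36, runs 36→41
Sum = 0+12+23+30+36 = 101.
FIFO (arrival order): #100 #107 #114 #121 #128.
#100: waits 0, runs 0→6
#107: waits 6, runs 6→18
#114: waits 18, runs 18→23
#121: waits 23, runs 23→30
#128: waits 30, runs 30→41
Sum = 0+6+18+23+30 = 77.
Difference = 101 − 77 = 24.

24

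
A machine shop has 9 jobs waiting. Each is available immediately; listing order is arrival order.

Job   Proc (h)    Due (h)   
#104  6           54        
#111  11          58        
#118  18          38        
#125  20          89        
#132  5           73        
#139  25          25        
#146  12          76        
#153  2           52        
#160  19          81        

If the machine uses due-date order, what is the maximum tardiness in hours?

29

EDD (increasing due date): #139 #118 #153 #104 #111 #132 #146 #160 #125.
#139: 0→25, due 25, tardiness 0
#118: 25→43, due 38, tardiness 5
#153: 43→45, due 52, tardiness 0
#104: 45→51, due 54, tardiness 0
#111: 51→62, due 58, tardiness 4
#132: 62→67, due 73, tardiness 0
#146: 67→79, due 76, tardiness 3
#160: 79→98, due 81, tardiness 17
#125: 98→118, due 89, tardiness 29
Maximum = 29.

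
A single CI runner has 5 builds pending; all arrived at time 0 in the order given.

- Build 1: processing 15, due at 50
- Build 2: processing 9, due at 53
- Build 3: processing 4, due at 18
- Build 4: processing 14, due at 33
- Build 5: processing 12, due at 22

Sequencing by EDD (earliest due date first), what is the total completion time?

EDD (increasing due date): Build 3 Build 5 Build 4 Build 1 Build 2.
Build 3: 0→4
Build 5: 4→16
Build 4: 16→30
Build 1: 30→45
Build 2: 45→54
Sum = 4+16+30+45+54 = 149.

149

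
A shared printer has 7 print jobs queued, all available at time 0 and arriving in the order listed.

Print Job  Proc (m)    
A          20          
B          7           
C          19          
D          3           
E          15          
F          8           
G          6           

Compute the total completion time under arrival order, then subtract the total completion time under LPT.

FIFO (arrival order): A B C D E F G.
A: 0→20
B: 20→27
C: 27→46
D: 46→49
E: 49→64
F: 64→72
G: 72→78
Sum = 20+27+46+49+64+72+78 = 356.
LPT (decreasing processing time): A C E F B G D.
A: 0→20
C: 20→39
E: 39→54
F: 54→62
B: 62→69
G: 69→75
D: 75→78
Sum = 20+39+54+62+69+75+78 = 397.
Difference = 356 − 397 = -41.

-41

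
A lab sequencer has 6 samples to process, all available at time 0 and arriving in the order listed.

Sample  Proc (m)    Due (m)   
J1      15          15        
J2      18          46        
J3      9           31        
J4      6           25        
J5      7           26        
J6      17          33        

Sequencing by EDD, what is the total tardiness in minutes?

EDD (increasing due date): J1 J4 J5 J3 J6 J2.
J1: 0→15, due 15, tardiness 0
J4: 15→21, due 25, tardiness 0
J5: 21→28, due 26, tardiness 2
J3: 28→37, due 31, tardiness 6
J6: 37→54, due 33, tardiness 21
J2: 54→72, due 46, tardiness 26
Sum = 0+0+2+6+21+26 = 55.

55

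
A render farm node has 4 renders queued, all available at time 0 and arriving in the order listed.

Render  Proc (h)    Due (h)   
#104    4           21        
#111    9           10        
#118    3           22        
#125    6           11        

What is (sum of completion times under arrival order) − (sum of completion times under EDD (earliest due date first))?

FIFO (arrival order): #104 #111 #118 #125.
#104: 0→4
#111: 4→13
#118: 13→16
#125: 16→22
Sum = 4+13+16+22 = 55.
EDD (increasing due date): #111 #125 #104 #118.
#111: 0→9
#125: 9→15
#104: 15→19
#118: 19→22
Sum = 9+15+19+22 = 65.
Difference = 55 − 65 = -10.

-10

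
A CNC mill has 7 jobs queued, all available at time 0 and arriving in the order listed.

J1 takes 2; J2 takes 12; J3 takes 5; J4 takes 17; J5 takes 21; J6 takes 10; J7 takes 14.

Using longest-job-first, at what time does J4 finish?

LPT (decreasing processing time): J5 J4 J7 J2 J6 J3 J1.
J5: 0→21
J4: 21→38

38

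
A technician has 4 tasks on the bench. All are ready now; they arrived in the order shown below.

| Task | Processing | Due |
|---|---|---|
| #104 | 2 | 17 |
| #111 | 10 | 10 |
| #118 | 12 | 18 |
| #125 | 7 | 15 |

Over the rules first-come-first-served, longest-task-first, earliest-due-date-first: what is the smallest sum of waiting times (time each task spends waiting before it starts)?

38

FIFO (arrival order): #104 #111 #118 #125.
#104: waits 0, runs 0→2
#111: waits 2, runs 2→12
#118: waits 12, runs 12→24
#125: waits 24, runs 24→31
Sum = 0+2+12+24 = 38.
LPT (decreasing processing time): #118 #111 #125 #104.
#118: waits 0, runs 0→12
#111: waits 12, runs 12→22
#125: waits 22, runs 22→29
#104: waits 29, runs 29→31
Sum = 0+12+22+29 = 63.
EDD (increasing due date): #111 #125 #104 #118.
#111: waits 0, runs 0→10
#125: waits 10, runs 10→17
#104: waits 17, runs 17→19
#118: waits 19, runs 19→31
Sum = 0+10+17+19 = 46.
FIFO 38, LPT 63, EDD 46 → minimum 38.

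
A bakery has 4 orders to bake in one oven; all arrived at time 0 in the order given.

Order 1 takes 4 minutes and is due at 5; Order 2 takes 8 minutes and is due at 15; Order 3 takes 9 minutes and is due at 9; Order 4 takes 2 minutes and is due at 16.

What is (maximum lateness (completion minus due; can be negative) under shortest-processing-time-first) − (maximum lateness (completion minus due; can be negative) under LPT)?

-2

SPT (increasing processing time): Order 4 Order 1 Order 2 Order 3.
Order 4: 0→2, due 16, lateness -14
Order 1: 2→6, due 5, lateness 1
Order 2: 6→14, due 15, lateness -1
Order 3: 14→23, due 9, lateness 14
Maximum = 14.
LPT (decreasing processing time): Order 3 Order 2 Order 1 Order 4.
Order 3: 0→9, due 9, lateness 0
Order 2: 9→17, due 15, lateness 2
Order 1: 17→21, due 5, lateness 16
Order 4: 21→23, due 16, lateness 7
Maximum = 16.
Difference = 14 − 16 = -2.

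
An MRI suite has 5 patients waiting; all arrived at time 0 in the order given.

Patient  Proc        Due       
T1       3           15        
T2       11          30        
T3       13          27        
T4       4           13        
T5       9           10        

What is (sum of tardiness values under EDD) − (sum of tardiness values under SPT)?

EDD (increasing due date): T5 T4 T1 T3 T2.
T5: 0→9, due 10, tardiness 0
T4: 9→13, due 13, tardiness 0
T1: 13→16, due 15, tardiness 1
T3: 16→29, due 27, tardiness 2
T2: 29→40, due 30, tardiness 10
Sum = 0+0+1+2+10 = 13.
SPT (increasing processing time): T1 T4 T5 T2 T3.
T1: 0→3, due 15, tardiness 0
T4: 3→7, due 13, tardiness 0
T5: 7→16, due 10, tardiness 6
T2: 16→27, due 30, tardiness 0
T3: 27→40, due 27, tardiness 13
Sum = 0+0+6+0+13 = 19.
Difference = 13 − 19 = -6.

-6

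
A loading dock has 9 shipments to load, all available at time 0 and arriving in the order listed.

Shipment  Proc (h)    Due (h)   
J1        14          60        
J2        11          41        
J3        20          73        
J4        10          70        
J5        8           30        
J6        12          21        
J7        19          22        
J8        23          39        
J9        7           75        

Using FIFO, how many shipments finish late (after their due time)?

FIFO (arrival order): J1 J2 J3 J4 J5 J6 J7 J8 J9.
J1: 0→14, due 60, tardiness 0
J2: 14→25, due 41, tardiness 0
J3: 25→45, due 73, tardiness 0
J4: 45→55, due 70, tardiness 0
J5: 55→63, due 30, tardiness 33
J6: 63→75, due 21, tardiness 54
J7: 75→94, due 22, tardiness 72
J8: 94→117, due 39, tardiness 78
J9: 117→124, due 75, tardiness 49
Late shipments: 5.

5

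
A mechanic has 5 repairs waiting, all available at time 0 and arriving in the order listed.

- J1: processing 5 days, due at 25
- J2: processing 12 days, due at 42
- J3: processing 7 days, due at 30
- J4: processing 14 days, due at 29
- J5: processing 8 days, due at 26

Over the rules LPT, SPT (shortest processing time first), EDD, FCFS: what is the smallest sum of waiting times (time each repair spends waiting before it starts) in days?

69

LPT (decreasing processing time): J4 J2 J5 J3 J1.
J4: waits 0, runs 0→14
J2: waits 14, runs 14→26
J5: waits 26, runs 26→34
J3: waits 34, runs 34→41
J1: waits 41, runs 41→46
Sum = 0+14+26+34+41 = 115.
SPT (increasing processing time): J1 J3 J5 J2 J4.
J1: waits 0, runs 0→5
J3: waits 5, runs 5→12
J5: waits 12, runs 12→20
J2: waits 20, runs 20→32
J4: waits 32, runs 32→46
Sum = 0+5+12+20+32 = 69.
EDD (increasing due date): J1 J5 J4 J3 J2.
J1: waits 0, runs 0→5
J5: waits 5, runs 5→13
J4: waits 13, runs 13→27
J3: waits 27, runs 27→34
J2: waits 34, runs 34→46
Sum = 0+5+13+27+34 = 79.
FIFO (arrival order): J1 J2 J3 J4 J5.
J1: waits 0, runs 0→5
J2: waits 5, runs 5→17
J3: waits 17, runs 17→24
J4: waits 24, runs 24→38
J5: waits 38, runs 38→46
Sum = 0+5+17+24+38 = 84.
LPT 115, SPT 69, EDD 79, FIFO 84 → minimum 69.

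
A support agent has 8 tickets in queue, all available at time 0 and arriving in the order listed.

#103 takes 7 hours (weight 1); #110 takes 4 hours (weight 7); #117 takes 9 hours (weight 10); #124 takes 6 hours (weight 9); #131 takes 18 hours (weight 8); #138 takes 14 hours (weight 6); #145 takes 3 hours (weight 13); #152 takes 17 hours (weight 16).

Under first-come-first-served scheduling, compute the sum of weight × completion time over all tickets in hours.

3259

FIFO (arrival order): #103 #110 #117 #124 #131 #138 #145 #152.
#103: finishes 7, weight 1, w·C = 7
#110: finishes 11, weight 7, w·C = 77
#117: finishes 20, weight 10, w·C = 200
#124: finishes 26, weight 9, w·C = 234
#131: finishes 44, weight 8, w·C = 352
#138: finishes 58, weight 6, w·C = 348
#145: finishes 61, weight 13, w·C = 793
#152: finishes 78, weight 16, w·C = 1248
Sum = 7+77+200+234+352+348+793+1248 = 3259.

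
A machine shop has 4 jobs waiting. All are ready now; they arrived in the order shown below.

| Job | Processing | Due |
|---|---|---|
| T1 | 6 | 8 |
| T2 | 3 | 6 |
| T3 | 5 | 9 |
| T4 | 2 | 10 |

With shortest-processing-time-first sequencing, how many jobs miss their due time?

SPT (increasing processing time): T4 T2 T3 T1.
T4: 0→2, due 10, tardiness 0
T2: 2→5, due 6, tardiness 0
T3: 5→10, due 9, tardiness 1
T1: 10→16, due 8, tardiness 8
Late jobs: 2.

2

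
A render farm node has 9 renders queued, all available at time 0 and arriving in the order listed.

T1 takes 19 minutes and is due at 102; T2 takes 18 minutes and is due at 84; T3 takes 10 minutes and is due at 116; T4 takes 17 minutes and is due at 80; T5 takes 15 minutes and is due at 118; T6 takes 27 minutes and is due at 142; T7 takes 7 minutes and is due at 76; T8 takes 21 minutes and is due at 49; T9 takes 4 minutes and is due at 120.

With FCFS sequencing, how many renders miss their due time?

3

FIFO (arrival order): T1 T2 T3 T4 T5 T6 T7 T8 T9.
T1: 0→19, due 102, tardiness 0
T2: 19→37, due 84, tardiness 0
T3: 37→47, due 116, tardiness 0
T4: 47→64, due 80, tardiness 0
T5: 64→79, due 118, tardiness 0
T6: 79→106, due 142, tardiness 0
T7: 106→113, due 76, tardiness 37
T8: 113→134, due 49, tardiness 85
T9: 134→138, due 120, tardiness 18
Late renders: 3.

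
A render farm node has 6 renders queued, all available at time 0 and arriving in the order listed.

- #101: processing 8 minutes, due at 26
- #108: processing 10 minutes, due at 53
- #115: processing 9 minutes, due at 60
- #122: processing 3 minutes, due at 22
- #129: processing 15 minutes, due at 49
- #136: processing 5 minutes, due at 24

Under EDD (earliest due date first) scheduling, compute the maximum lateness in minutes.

-10

EDD (increasing due date): #122 #136 #101 #129 #108 #115.
#122: 0→3, due 22, lateness -19
#136: 3→8, due 24, lateness -16
#101: 8→16, due 26, lateness -10
#129: 16→31, due 49, lateness -18
#108: 31→41, due 53, lateness -12
#115: 41→50, due 60, lateness -10
Maximum = -10.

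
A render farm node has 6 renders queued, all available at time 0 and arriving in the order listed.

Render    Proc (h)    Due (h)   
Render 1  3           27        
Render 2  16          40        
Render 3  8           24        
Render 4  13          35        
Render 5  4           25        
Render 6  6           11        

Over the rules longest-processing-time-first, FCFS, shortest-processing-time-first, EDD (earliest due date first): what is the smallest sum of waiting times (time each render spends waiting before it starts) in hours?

LPT (decreasing processing time): Render 2 Render 4 Render 3 Render 6 Render 5 Render 1.
Render 2: waits 0, runs 0→16
Render 4: waits 16, runs 16→29
Render 3: waits 29, runs 29→37
Render 6: waits 37, runs 37→43
Render 5: waits 43, runs 43→47
Render 1: waits 47, runs 47→50
Sum = 0+16+29+37+43+47 = 172.
FIFO (arrival order): Render 1 Render 2 Render 3 Render 4 Render 5 Render 6.
Render 1: waits 0, runs 0→3
Render 2: waits 3, runs 3→19
Render 3: waits 19, runs 19→27
Render 4: waits 27, runs 27→40
Render 5: waits 40, runs 40→44
Render 6: waits 44, runs 44→50
Sum = 0+3+19+27+40+44 = 133.
SPT (increasing processing time): Render 1 Render 5 Render 6 Render 3 Render 4 Render 2.
Render 1: waits 0, runs 0→3
Render 5: waits 3, runs 3→7
Render 6: waits 7, runs 7→13
Render 3: waits 13, runs 13→21
Render 4: waits 21, runs 21→34
Render 2: waits 34, runs 34→50
Sum = 0+3+7+13+21+34 = 78.
EDD (increasing due date): Render 6 Render 3 Render 5 Render 1 Render 4 Render 2.
Render 6: waits 0, runs 0→6
Render 3: waits 6, runs 6→14
Render 5: waits 14, runs 14→18
Render 1: waits 18, runs 18→21
Render 4: waits 21, runs 21→34
Render 2: waits 34, runs 34→50
Sum = 0+6+14+18+21+34 = 93.
LPT 172, FIFO 133, SPT 78, EDD 93 → minimum 78.

78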